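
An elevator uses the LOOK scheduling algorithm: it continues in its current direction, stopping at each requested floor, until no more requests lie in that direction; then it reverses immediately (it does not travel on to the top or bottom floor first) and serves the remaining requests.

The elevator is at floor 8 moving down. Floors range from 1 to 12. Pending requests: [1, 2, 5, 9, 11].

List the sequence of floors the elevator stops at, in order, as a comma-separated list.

Answer: 5, 2, 1, 9, 11

Derivation:
Current: 8, moving DOWN
Serve below first (descending): [5, 2, 1]
Then reverse, serve above (ascending): [9, 11]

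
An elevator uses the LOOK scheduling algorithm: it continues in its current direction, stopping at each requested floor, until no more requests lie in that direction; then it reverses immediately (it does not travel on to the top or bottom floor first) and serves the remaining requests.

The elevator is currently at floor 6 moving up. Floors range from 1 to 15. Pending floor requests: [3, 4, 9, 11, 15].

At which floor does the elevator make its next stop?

Answer: 9

Derivation:
Current floor: 6, direction: up
Requests above: [9, 11, 15]
Requests below: [3, 4]
Moving up and requests lie above → nearest above is min([9, 11, 15]) = 9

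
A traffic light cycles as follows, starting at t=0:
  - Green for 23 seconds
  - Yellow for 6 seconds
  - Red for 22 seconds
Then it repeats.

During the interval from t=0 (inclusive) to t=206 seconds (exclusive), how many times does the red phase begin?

Cycle = 23+6+22 = 51s
red phase starts at t = k*51 + 29 for k=0,1,2,...
Need k*51+29 < 206 → k < 3.471
k ∈ {0, ..., 3} → 4 starts

Answer: 4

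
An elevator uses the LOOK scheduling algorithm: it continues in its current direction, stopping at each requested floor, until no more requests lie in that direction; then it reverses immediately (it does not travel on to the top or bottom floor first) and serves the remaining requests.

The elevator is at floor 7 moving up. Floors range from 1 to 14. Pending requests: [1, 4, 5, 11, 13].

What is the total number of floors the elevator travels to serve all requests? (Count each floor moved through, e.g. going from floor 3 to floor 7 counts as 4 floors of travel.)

Start at floor 7 moving up, LOOK stop order: [11, 13, 5, 4, 1]
  7 → 11: |11-7| = 4, total = 4
  11 → 13: |13-11| = 2, total = 6
  13 → 5: |5-13| = 8, total = 14
  5 → 4: |4-5| = 1, total = 15
  4 → 1: |1-4| = 3, total = 18

Answer: 18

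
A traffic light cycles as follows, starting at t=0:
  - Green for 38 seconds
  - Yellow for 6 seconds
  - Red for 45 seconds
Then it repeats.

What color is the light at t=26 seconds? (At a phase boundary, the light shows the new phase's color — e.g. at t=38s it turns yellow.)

Answer: green

Derivation:
Cycle length = 38 + 6 + 45 = 89s
t = 26, phase_t = 26 mod 89 = 26
26 < 38 (green end) → GREEN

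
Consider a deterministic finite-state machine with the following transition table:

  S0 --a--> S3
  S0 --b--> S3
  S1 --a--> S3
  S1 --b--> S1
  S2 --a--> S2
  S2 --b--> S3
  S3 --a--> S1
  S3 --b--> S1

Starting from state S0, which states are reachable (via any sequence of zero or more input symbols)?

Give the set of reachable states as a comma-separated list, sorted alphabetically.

BFS from S0:
  visit S0: S0--a-->S3 (new), S0--b-->S3 (seen)
  visit S3: S3--a-->S1 (new), S3--b-->S1 (seen)
  visit S1: S1--a-->S3 (seen), S1--b-->S1 (seen)

Answer: S0, S1, S3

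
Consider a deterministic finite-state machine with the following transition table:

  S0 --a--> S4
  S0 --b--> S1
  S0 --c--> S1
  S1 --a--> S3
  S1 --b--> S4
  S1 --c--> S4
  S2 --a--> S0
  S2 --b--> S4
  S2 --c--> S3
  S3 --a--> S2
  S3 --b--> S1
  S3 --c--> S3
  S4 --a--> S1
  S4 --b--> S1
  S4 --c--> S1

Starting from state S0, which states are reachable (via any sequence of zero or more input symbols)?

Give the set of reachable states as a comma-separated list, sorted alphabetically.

Answer: S0, S1, S2, S3, S4

Derivation:
BFS from S0:
  visit S0: S0--a-->S4 (new), S0--b-->S1 (new), S0--c-->S1 (seen)
  visit S4: S4--a-->S1 (seen), S4--b-->S1 (seen), S4--c-->S1 (seen)
  visit S1: S1--a-->S3 (new), S1--b-->S4 (seen), S1--c-->S4 (seen)
  visit S3: S3--a-->S2 (new), S3--b-->S1 (seen), S3--c-->S3 (seen)
  visit S2: S2--a-->S0 (seen), S2--b-->S4 (seen), S2--c-->S3 (seen)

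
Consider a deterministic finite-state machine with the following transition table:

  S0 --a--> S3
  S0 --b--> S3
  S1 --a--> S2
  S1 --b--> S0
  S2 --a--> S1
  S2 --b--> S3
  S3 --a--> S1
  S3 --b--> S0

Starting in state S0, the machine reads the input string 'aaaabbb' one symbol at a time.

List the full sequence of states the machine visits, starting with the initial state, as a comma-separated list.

Start: S0
  read 'a': S0 --a--> S3
  read 'a': S3 --a--> S1
  read 'a': S1 --a--> S2
  read 'a': S2 --a--> S1
  read 'b': S1 --b--> S0
  read 'b': S0 --b--> S3
  read 'b': S3 --b--> S0

Answer: S0, S3, S1, S2, S1, S0, S3, S0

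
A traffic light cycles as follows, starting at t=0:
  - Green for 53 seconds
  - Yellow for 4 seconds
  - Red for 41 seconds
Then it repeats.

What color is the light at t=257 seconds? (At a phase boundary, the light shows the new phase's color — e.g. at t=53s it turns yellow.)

Cycle length = 53 + 4 + 41 = 98s
t = 257, phase_t = 257 mod 98 = 61
61 >= 57 → RED

Answer: red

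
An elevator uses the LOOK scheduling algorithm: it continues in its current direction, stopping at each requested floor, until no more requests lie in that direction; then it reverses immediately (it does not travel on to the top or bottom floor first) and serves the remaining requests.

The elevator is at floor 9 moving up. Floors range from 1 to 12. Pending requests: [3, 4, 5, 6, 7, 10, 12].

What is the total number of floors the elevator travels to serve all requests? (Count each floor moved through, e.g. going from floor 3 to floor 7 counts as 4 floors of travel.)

Answer: 12

Derivation:
Start at floor 9 moving up, LOOK stop order: [10, 12, 7, 6, 5, 4, 3]
  9 → 10: |10-9| = 1, total = 1
  10 → 12: |12-10| = 2, total = 3
  12 → 7: |7-12| = 5, total = 8
  7 → 6: |6-7| = 1, total = 9
  6 → 5: |5-6| = 1, total = 10
  5 → 4: |4-5| = 1, total = 11
  4 → 3: |3-4| = 1, total = 12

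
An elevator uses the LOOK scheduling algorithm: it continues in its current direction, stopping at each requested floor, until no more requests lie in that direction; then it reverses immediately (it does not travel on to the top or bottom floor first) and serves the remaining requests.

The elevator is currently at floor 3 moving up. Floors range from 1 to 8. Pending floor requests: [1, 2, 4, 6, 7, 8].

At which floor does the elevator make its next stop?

Answer: 4

Derivation:
Current floor: 3, direction: up
Requests above: [4, 6, 7, 8]
Requests below: [1, 2]
Moving up and requests lie above → nearest above is min([4, 6, 7, 8]) = 4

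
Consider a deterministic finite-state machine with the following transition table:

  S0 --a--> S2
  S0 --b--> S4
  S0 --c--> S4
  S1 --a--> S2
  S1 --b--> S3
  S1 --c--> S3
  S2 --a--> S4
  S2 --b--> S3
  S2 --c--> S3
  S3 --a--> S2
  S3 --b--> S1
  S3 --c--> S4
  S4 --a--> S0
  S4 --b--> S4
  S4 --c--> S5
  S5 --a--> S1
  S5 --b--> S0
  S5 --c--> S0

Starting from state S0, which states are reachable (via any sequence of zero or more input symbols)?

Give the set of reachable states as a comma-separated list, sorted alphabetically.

Answer: S0, S1, S2, S3, S4, S5

Derivation:
BFS from S0:
  visit S0: S0--a-->S2 (new), S0--b-->S4 (new), S0--c-->S4 (seen)
  visit S2: S2--a-->S4 (seen), S2--b-->S3 (new), S2--c-->S3 (seen)
  visit S4: S4--a-->S0 (seen), S4--b-->S4 (seen), S4--c-->S5 (new)
  visit S3: S3--a-->S2 (seen), S3--b-->S1 (new), S3--c-->S4 (seen)
  visit S5: S5--a-->S1 (seen), S5--b-->S0 (seen), S5--c-->S0 (seen)
  visit S1: S1--a-->S2 (seen), S1--b-->S3 (seen), S1--c-->S3 (seen)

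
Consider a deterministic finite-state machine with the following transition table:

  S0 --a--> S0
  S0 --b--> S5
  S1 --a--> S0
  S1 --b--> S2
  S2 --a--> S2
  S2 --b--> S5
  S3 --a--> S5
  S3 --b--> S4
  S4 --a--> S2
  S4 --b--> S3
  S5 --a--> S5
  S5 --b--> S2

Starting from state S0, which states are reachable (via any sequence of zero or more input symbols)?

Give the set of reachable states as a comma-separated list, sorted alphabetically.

Answer: S0, S2, S5

Derivation:
BFS from S0:
  visit S0: S0--a-->S0 (seen), S0--b-->S5 (new)
  visit S5: S5--a-->S5 (seen), S5--b-->S2 (new)
  visit S2: S2--a-->S2 (seen), S2--b-->S5 (seen)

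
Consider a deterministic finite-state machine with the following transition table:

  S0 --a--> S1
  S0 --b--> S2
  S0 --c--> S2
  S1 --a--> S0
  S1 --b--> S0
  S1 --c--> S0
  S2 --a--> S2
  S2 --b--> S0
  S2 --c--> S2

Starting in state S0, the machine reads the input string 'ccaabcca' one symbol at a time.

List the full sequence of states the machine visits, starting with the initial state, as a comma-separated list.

Answer: S0, S2, S2, S2, S2, S0, S2, S2, S2

Derivation:
Start: S0
  read 'c': S0 --c--> S2
  read 'c': S2 --c--> S2
  read 'a': S2 --a--> S2
  read 'a': S2 --a--> S2
  read 'b': S2 --b--> S0
  read 'c': S0 --c--> S2
  read 'c': S2 --c--> S2
  read 'a': S2 --a--> S2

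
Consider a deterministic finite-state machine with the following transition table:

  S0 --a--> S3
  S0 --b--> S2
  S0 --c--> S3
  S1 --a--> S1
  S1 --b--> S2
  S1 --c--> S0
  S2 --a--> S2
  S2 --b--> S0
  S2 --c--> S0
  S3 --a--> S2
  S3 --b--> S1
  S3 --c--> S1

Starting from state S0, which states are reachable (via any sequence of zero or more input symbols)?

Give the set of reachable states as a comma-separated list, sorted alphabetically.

Answer: S0, S1, S2, S3

Derivation:
BFS from S0:
  visit S0: S0--a-->S3 (new), S0--b-->S2 (new), S0--c-->S3 (seen)
  visit S3: S3--a-->S2 (seen), S3--b-->S1 (new), S3--c-->S1 (seen)
  visit S2: S2--a-->S2 (seen), S2--b-->S0 (seen), S2--c-->S0 (seen)
  visit S1: S1--a-->S1 (seen), S1--b-->S2 (seen), S1--c-->S0 (seen)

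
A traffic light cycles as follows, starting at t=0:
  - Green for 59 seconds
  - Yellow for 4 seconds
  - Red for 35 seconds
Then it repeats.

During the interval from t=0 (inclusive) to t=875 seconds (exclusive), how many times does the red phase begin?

Answer: 9

Derivation:
Cycle = 59+4+35 = 98s
red phase starts at t = k*98 + 63 for k=0,1,2,...
Need k*98+63 < 875 → k < 8.286
k ∈ {0, ..., 8} → 9 starts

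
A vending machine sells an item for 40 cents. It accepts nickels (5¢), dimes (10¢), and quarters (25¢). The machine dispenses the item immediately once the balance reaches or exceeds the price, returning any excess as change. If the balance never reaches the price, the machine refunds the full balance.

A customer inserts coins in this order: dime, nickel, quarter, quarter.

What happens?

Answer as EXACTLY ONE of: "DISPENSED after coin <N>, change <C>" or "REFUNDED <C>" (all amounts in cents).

Price: 40¢
Coin 1 (dime, 10¢): balance = 10¢
Coin 2 (nickel, 5¢): balance = 15¢
Coin 3 (quarter, 25¢): balance = 40¢
  → balance >= price → DISPENSE, change = 40 - 40 = 0¢

Answer: DISPENSED after coin 3, change 0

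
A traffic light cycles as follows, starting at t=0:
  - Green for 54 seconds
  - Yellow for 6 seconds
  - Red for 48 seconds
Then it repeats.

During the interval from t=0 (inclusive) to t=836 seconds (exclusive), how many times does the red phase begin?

Cycle = 54+6+48 = 108s
red phase starts at t = k*108 + 60 for k=0,1,2,...
Need k*108+60 < 836 → k < 7.185
k ∈ {0, ..., 7} → 8 starts

Answer: 8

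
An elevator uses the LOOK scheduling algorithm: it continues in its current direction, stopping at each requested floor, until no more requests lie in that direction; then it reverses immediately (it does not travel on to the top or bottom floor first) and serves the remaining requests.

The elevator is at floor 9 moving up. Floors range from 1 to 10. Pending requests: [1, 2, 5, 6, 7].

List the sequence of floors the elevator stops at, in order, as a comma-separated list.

Answer: 7, 6, 5, 2, 1

Derivation:
Current: 9, moving UP
Serve above first (ascending): []
Then reverse, serve below (descending): [7, 6, 5, 2, 1]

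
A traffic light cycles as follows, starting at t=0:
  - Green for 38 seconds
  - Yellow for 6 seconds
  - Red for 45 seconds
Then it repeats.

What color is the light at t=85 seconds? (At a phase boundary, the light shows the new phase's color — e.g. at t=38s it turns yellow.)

Cycle length = 38 + 6 + 45 = 89s
t = 85, phase_t = 85 mod 89 = 85
85 >= 44 → RED

Answer: red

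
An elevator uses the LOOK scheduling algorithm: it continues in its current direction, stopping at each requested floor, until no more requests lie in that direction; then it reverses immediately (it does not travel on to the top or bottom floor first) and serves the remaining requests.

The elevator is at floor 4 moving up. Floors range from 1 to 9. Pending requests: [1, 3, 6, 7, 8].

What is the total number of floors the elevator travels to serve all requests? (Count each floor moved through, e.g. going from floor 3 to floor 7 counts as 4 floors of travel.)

Start at floor 4 moving up, LOOK stop order: [6, 7, 8, 3, 1]
  4 → 6: |6-4| = 2, total = 2
  6 → 7: |7-6| = 1, total = 3
  7 → 8: |8-7| = 1, total = 4
  8 → 3: |3-8| = 5, total = 9
  3 → 1: |1-3| = 2, total = 11

Answer: 11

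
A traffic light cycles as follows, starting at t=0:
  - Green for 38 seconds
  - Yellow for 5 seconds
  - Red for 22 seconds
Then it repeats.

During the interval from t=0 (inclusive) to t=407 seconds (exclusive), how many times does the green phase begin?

Answer: 7

Derivation:
Cycle = 38+5+22 = 65s
green phase starts at t = k*65 + 0 for k=0,1,2,...
Need k*65+0 < 407 → k < 6.262
k ∈ {0, ..., 6} → 7 starts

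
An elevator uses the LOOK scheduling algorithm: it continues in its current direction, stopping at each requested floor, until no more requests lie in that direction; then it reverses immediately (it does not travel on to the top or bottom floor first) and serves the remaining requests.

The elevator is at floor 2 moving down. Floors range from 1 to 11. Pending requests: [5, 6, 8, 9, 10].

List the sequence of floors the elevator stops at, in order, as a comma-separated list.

Answer: 5, 6, 8, 9, 10

Derivation:
Current: 2, moving DOWN
Serve below first (descending): []
Then reverse, serve above (ascending): [5, 6, 8, 9, 10]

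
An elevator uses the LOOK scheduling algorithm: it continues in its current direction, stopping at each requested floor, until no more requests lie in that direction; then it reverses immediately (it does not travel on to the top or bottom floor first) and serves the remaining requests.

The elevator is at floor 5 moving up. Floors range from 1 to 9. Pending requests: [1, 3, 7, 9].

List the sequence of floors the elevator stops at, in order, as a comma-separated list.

Answer: 7, 9, 3, 1

Derivation:
Current: 5, moving UP
Serve above first (ascending): [7, 9]
Then reverse, serve below (descending): [3, 1]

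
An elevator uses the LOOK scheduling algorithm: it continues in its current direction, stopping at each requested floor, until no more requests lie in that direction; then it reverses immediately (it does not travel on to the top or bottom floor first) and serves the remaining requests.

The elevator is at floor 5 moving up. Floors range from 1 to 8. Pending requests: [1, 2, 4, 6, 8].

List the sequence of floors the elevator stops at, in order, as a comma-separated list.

Current: 5, moving UP
Serve above first (ascending): [6, 8]
Then reverse, serve below (descending): [4, 2, 1]

Answer: 6, 8, 4, 2, 1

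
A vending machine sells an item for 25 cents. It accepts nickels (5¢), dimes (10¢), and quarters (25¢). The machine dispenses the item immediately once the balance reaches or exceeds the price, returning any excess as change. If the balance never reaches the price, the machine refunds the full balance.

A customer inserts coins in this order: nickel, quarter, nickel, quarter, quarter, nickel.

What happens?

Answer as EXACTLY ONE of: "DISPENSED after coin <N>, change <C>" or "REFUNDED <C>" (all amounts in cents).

Answer: DISPENSED after coin 2, change 5

Derivation:
Price: 25¢
Coin 1 (nickel, 5¢): balance = 5¢
Coin 2 (quarter, 25¢): balance = 30¢
  → balance >= price → DISPENSE, change = 30 - 25 = 5¢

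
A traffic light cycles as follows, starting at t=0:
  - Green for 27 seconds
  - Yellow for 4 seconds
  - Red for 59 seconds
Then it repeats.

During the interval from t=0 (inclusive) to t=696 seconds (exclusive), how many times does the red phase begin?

Cycle = 27+4+59 = 90s
red phase starts at t = k*90 + 31 for k=0,1,2,...
Need k*90+31 < 696 → k < 7.389
k ∈ {0, ..., 7} → 8 starts

Answer: 8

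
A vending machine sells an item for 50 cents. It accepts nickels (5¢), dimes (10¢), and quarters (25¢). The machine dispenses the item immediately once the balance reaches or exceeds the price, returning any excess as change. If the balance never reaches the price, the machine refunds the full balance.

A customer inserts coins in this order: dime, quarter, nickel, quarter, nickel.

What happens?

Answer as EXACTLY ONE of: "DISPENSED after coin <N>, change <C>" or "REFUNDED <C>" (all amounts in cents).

Price: 50¢
Coin 1 (dime, 10¢): balance = 10¢
Coin 2 (quarter, 25¢): balance = 35¢
Coin 3 (nickel, 5¢): balance = 40¢
Coin 4 (quarter, 25¢): balance = 65¢
  → balance >= price → DISPENSE, change = 65 - 50 = 15¢

Answer: DISPENSED after coin 4, change 15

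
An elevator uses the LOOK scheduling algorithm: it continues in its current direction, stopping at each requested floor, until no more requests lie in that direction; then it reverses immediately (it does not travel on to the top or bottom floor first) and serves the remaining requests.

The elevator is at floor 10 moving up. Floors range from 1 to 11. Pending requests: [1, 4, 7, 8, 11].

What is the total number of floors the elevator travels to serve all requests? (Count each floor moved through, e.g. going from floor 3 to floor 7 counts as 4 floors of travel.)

Start at floor 10 moving up, LOOK stop order: [11, 8, 7, 4, 1]
  10 → 11: |11-10| = 1, total = 1
  11 → 8: |8-11| = 3, total = 4
  8 → 7: |7-8| = 1, total = 5
  7 → 4: |4-7| = 3, total = 8
  4 → 1: |1-4| = 3, total = 11

Answer: 11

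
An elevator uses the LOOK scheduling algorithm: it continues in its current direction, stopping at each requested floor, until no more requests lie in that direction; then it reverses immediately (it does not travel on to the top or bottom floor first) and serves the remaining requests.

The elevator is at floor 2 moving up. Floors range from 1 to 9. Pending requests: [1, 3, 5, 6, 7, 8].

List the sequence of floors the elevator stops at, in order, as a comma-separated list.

Current: 2, moving UP
Serve above first (ascending): [3, 5, 6, 7, 8]
Then reverse, serve below (descending): [1]

Answer: 3, 5, 6, 7, 8, 1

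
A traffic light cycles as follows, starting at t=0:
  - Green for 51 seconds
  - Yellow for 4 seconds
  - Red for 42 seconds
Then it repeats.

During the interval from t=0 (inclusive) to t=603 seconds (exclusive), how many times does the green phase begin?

Cycle = 51+4+42 = 97s
green phase starts at t = k*97 + 0 for k=0,1,2,...
Need k*97+0 < 603 → k < 6.216
k ∈ {0, ..., 6} → 7 starts

Answer: 7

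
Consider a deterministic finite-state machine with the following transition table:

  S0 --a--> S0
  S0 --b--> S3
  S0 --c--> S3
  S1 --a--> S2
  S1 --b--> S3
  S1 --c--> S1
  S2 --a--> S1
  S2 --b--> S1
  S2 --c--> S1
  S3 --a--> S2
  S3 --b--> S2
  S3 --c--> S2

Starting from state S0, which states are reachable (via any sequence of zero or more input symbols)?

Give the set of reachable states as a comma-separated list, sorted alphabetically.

Answer: S0, S1, S2, S3

Derivation:
BFS from S0:
  visit S0: S0--a-->S0 (seen), S0--b-->S3 (new), S0--c-->S3 (seen)
  visit S3: S3--a-->S2 (new), S3--b-->S2 (seen), S3--c-->S2 (seen)
  visit S2: S2--a-->S1 (new), S2--b-->S1 (seen), S2--c-->S1 (seen)
  visit S1: S1--a-->S2 (seen), S1--b-->S3 (seen), S1--c-->S1 (seen)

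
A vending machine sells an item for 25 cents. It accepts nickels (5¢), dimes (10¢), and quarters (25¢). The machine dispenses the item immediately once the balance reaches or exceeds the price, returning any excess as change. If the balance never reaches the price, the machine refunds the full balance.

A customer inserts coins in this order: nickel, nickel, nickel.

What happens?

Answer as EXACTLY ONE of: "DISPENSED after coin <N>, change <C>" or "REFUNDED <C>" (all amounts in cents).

Answer: REFUNDED 15

Derivation:
Price: 25¢
Coin 1 (nickel, 5¢): balance = 5¢
Coin 2 (nickel, 5¢): balance = 10¢
Coin 3 (nickel, 5¢): balance = 15¢
All coins inserted, balance 15¢ < price 25¢ → REFUND 15¢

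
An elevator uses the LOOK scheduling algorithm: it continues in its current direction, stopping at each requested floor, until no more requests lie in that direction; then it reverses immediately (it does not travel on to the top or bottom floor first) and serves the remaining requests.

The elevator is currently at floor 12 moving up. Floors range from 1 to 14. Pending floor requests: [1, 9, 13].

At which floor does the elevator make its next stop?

Answer: 13

Derivation:
Current floor: 12, direction: up
Requests above: [13]
Requests below: [1, 9]
Moving up and requests lie above → nearest above is min([13]) = 13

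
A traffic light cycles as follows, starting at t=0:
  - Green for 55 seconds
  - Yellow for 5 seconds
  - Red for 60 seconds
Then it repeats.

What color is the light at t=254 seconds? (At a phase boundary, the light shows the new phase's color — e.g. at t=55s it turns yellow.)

Cycle length = 55 + 5 + 60 = 120s
t = 254, phase_t = 254 mod 120 = 14
14 < 55 (green end) → GREEN

Answer: green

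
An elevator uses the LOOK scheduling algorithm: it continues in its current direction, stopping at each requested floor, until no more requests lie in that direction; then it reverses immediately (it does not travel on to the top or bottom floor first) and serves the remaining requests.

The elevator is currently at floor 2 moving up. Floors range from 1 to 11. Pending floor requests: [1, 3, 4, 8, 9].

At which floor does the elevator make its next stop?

Current floor: 2, direction: up
Requests above: [3, 4, 8, 9]
Requests below: [1]
Moving up and requests lie above → nearest above is min([3, 4, 8, 9]) = 3

Answer: 3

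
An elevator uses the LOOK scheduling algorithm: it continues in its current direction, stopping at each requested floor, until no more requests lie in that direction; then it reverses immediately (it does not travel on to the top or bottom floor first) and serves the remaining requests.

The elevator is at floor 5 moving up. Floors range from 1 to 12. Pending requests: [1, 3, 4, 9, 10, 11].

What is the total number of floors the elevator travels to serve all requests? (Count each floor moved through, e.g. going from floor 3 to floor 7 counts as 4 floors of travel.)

Answer: 16

Derivation:
Start at floor 5 moving up, LOOK stop order: [9, 10, 11, 4, 3, 1]
  5 → 9: |9-5| = 4, total = 4
  9 → 10: |10-9| = 1, total = 5
  10 → 11: |11-10| = 1, total = 6
  11 → 4: |4-11| = 7, total = 13
  4 → 3: |3-4| = 1, total = 14
  3 → 1: |1-3| = 2, total = 16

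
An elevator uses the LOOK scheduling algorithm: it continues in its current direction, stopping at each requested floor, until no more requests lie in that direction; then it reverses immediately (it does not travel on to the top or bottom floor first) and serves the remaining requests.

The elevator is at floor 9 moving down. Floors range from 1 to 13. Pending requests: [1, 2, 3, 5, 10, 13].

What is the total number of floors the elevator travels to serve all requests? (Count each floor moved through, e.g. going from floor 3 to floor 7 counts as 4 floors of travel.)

Answer: 20

Derivation:
Start at floor 9 moving down, LOOK stop order: [5, 3, 2, 1, 10, 13]
  9 → 5: |5-9| = 4, total = 4
  5 → 3: |3-5| = 2, total = 6
  3 → 2: |2-3| = 1, total = 7
  2 → 1: |1-2| = 1, total = 8
  1 → 10: |10-1| = 9, total = 17
  10 → 13: |13-10| = 3, total = 20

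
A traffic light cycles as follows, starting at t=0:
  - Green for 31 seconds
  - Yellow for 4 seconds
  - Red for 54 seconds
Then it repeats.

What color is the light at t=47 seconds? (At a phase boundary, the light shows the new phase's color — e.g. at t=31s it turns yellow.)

Cycle length = 31 + 4 + 54 = 89s
t = 47, phase_t = 47 mod 89 = 47
47 >= 35 → RED

Answer: red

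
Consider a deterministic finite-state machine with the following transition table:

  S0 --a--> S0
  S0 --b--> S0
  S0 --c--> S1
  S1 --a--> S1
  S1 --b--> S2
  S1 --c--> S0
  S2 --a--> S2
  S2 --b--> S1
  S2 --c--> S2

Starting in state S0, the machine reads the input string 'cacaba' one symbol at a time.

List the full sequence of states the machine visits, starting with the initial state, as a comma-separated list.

Answer: S0, S1, S1, S0, S0, S0, S0

Derivation:
Start: S0
  read 'c': S0 --c--> S1
  read 'a': S1 --a--> S1
  read 'c': S1 --c--> S0
  read 'a': S0 --a--> S0
  read 'b': S0 --b--> S0
  read 'a': S0 --a--> S0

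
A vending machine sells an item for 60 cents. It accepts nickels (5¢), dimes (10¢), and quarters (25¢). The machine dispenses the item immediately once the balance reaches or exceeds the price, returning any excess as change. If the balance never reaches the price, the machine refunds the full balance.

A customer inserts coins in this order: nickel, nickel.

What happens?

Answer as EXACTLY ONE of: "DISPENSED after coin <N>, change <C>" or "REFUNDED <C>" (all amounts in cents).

Price: 60¢
Coin 1 (nickel, 5¢): balance = 5¢
Coin 2 (nickel, 5¢): balance = 10¢
All coins inserted, balance 10¢ < price 60¢ → REFUND 10¢

Answer: REFUNDED 10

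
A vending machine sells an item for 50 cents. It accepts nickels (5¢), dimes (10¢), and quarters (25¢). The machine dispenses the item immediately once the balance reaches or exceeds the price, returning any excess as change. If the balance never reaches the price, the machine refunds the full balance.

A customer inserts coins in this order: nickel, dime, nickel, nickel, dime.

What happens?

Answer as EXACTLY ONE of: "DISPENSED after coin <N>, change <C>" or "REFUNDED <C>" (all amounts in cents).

Price: 50¢
Coin 1 (nickel, 5¢): balance = 5¢
Coin 2 (dime, 10¢): balance = 15¢
Coin 3 (nickel, 5¢): balance = 20¢
Coin 4 (nickel, 5¢): balance = 25¢
Coin 5 (dime, 10¢): balance = 35¢
All coins inserted, balance 35¢ < price 50¢ → REFUND 35¢

Answer: REFUNDED 35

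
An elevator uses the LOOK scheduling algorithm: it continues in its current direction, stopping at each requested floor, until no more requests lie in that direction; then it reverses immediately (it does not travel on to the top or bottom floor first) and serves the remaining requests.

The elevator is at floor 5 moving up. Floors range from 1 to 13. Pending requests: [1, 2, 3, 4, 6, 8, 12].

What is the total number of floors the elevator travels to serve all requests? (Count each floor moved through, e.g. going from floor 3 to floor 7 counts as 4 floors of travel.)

Start at floor 5 moving up, LOOK stop order: [6, 8, 12, 4, 3, 2, 1]
  5 → 6: |6-5| = 1, total = 1
  6 → 8: |8-6| = 2, total = 3
  8 → 12: |12-8| = 4, total = 7
  12 → 4: |4-12| = 8, total = 15
  4 → 3: |3-4| = 1, total = 16
  3 → 2: |2-3| = 1, total = 17
  2 → 1: |1-2| = 1, total = 18

Answer: 18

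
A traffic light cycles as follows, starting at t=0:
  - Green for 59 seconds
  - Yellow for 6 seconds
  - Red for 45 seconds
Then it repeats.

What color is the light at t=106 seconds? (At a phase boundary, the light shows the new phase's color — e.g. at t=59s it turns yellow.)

Cycle length = 59 + 6 + 45 = 110s
t = 106, phase_t = 106 mod 110 = 106
106 >= 65 → RED

Answer: red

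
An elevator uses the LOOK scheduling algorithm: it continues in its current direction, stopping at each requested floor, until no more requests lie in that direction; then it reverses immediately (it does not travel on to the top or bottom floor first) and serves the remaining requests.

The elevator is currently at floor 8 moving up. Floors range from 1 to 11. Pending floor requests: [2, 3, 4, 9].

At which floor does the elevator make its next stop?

Answer: 9

Derivation:
Current floor: 8, direction: up
Requests above: [9]
Requests below: [2, 3, 4]
Moving up and requests lie above → nearest above is min([9]) = 9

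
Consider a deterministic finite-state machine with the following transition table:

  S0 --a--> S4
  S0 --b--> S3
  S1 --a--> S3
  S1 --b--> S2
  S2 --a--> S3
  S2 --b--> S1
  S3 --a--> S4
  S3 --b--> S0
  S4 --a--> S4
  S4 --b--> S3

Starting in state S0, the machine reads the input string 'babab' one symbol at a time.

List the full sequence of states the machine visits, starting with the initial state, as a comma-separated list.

Answer: S0, S3, S4, S3, S4, S3

Derivation:
Start: S0
  read 'b': S0 --b--> S3
  read 'a': S3 --a--> S4
  read 'b': S4 --b--> S3
  read 'a': S3 --a--> S4
  read 'b': S4 --b--> S3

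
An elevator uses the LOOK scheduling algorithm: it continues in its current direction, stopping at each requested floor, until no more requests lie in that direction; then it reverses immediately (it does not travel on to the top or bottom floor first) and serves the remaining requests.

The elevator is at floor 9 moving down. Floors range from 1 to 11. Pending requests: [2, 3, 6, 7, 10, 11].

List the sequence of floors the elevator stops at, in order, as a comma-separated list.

Current: 9, moving DOWN
Serve below first (descending): [7, 6, 3, 2]
Then reverse, serve above (ascending): [10, 11]

Answer: 7, 6, 3, 2, 10, 11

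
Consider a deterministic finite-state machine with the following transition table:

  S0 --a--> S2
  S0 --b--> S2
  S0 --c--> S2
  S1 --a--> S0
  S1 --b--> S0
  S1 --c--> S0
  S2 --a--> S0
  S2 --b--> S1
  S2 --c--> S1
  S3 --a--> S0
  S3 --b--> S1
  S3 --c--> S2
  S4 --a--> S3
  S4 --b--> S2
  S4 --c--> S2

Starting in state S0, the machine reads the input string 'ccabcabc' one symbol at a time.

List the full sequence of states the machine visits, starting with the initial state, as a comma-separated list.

Start: S0
  read 'c': S0 --c--> S2
  read 'c': S2 --c--> S1
  read 'a': S1 --a--> S0
  read 'b': S0 --b--> S2
  read 'c': S2 --c--> S1
  read 'a': S1 --a--> S0
  read 'b': S0 --b--> S2
  read 'c': S2 --c--> S1

Answer: S0, S2, S1, S0, S2, S1, S0, S2, S1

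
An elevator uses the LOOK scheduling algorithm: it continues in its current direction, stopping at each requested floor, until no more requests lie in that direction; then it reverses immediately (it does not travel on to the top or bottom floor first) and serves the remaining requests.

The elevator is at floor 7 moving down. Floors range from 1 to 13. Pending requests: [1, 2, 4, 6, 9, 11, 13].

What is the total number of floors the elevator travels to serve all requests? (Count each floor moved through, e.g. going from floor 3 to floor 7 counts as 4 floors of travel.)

Answer: 18

Derivation:
Start at floor 7 moving down, LOOK stop order: [6, 4, 2, 1, 9, 11, 13]
  7 → 6: |6-7| = 1, total = 1
  6 → 4: |4-6| = 2, total = 3
  4 → 2: |2-4| = 2, total = 5
  2 → 1: |1-2| = 1, total = 6
  1 → 9: |9-1| = 8, total = 14
  9 → 11: |11-9| = 2, total = 16
  11 → 13: |13-11| = 2, total = 18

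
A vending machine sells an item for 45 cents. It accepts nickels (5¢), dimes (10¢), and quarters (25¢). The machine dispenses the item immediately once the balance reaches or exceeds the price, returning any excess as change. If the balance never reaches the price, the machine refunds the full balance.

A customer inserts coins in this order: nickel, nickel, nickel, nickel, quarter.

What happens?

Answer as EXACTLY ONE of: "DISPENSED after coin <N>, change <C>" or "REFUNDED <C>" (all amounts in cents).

Answer: DISPENSED after coin 5, change 0

Derivation:
Price: 45¢
Coin 1 (nickel, 5¢): balance = 5¢
Coin 2 (nickel, 5¢): balance = 10¢
Coin 3 (nickel, 5¢): balance = 15¢
Coin 4 (nickel, 5¢): balance = 20¢
Coin 5 (quarter, 25¢): balance = 45¢
  → balance >= price → DISPENSE, change = 45 - 45 = 0¢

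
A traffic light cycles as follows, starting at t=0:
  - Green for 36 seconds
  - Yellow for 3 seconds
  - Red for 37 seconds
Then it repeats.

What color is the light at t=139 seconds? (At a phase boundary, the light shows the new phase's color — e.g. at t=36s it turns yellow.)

Cycle length = 36 + 3 + 37 = 76s
t = 139, phase_t = 139 mod 76 = 63
63 >= 39 → RED

Answer: red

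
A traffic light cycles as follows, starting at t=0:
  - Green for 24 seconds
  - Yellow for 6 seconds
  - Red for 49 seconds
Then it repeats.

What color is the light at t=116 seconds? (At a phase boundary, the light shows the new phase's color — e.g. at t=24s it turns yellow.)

Answer: red

Derivation:
Cycle length = 24 + 6 + 49 = 79s
t = 116, phase_t = 116 mod 79 = 37
37 >= 30 → RED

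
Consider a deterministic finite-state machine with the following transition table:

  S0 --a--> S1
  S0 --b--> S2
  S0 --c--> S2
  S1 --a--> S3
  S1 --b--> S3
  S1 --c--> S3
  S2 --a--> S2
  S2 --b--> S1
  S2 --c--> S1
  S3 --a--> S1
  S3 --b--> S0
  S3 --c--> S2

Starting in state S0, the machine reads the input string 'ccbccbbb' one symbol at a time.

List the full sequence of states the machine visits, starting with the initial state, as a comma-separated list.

Start: S0
  read 'c': S0 --c--> S2
  read 'c': S2 --c--> S1
  read 'b': S1 --b--> S3
  read 'c': S3 --c--> S2
  read 'c': S2 --c--> S1
  read 'b': S1 --b--> S3
  read 'b': S3 --b--> S0
  read 'b': S0 --b--> S2

Answer: S0, S2, S1, S3, S2, S1, S3, S0, S2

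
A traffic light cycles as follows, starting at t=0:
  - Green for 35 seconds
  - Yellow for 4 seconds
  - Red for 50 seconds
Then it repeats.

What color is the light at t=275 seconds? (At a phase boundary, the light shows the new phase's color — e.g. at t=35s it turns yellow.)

Cycle length = 35 + 4 + 50 = 89s
t = 275, phase_t = 275 mod 89 = 8
8 < 35 (green end) → GREEN

Answer: green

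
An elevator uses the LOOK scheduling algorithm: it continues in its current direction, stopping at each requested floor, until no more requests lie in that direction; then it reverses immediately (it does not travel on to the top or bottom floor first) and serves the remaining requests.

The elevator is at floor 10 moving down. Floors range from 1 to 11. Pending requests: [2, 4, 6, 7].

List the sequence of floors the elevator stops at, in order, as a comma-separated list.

Current: 10, moving DOWN
Serve below first (descending): [7, 6, 4, 2]
Then reverse, serve above (ascending): []

Answer: 7, 6, 4, 2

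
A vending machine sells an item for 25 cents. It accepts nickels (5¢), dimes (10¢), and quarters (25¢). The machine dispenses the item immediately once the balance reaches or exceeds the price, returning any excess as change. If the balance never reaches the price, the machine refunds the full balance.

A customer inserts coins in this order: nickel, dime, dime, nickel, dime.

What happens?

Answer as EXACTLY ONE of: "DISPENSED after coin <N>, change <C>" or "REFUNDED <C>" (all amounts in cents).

Answer: DISPENSED after coin 3, change 0

Derivation:
Price: 25¢
Coin 1 (nickel, 5¢): balance = 5¢
Coin 2 (dime, 10¢): balance = 15¢
Coin 3 (dime, 10¢): balance = 25¢
  → balance >= price → DISPENSE, change = 25 - 25 = 0¢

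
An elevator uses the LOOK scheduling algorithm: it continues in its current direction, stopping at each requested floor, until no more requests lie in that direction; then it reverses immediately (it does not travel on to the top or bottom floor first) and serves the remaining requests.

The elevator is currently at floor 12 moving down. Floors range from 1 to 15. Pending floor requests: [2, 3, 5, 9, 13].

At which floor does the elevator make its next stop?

Current floor: 12, direction: down
Requests above: [13]
Requests below: [2, 3, 5, 9]
Moving down and requests lie below → nearest below is max([2, 3, 5, 9]) = 9

Answer: 9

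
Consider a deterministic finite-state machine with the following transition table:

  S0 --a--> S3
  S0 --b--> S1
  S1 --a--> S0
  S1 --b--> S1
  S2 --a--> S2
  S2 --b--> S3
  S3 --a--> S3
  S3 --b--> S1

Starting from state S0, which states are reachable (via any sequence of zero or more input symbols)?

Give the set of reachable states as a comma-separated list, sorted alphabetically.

BFS from S0:
  visit S0: S0--a-->S3 (new), S0--b-->S1 (new)
  visit S3: S3--a-->S3 (seen), S3--b-->S1 (seen)
  visit S1: S1--a-->S0 (seen), S1--b-->S1 (seen)

Answer: S0, S1, S3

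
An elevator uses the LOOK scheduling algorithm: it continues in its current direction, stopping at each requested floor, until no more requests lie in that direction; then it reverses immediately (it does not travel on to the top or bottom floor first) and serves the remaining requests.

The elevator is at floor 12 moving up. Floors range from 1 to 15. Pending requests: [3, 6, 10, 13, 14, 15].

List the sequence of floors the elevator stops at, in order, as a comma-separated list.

Answer: 13, 14, 15, 10, 6, 3

Derivation:
Current: 12, moving UP
Serve above first (ascending): [13, 14, 15]
Then reverse, serve below (descending): [10, 6, 3]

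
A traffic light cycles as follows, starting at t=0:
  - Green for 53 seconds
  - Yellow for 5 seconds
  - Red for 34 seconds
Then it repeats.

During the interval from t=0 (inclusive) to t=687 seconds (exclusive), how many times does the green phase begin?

Cycle = 53+5+34 = 92s
green phase starts at t = k*92 + 0 for k=0,1,2,...
Need k*92+0 < 687 → k < 7.467
k ∈ {0, ..., 7} → 8 starts

Answer: 8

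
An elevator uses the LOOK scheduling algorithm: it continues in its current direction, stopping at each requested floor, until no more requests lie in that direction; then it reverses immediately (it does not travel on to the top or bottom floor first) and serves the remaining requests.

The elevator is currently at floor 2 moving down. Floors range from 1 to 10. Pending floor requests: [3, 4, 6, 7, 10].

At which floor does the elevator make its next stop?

Answer: 3

Derivation:
Current floor: 2, direction: down
Requests above: [3, 4, 6, 7, 10]
Requests below: []
Moving down but no requests below → reverse; nearest above is min([3, 4, 6, 7, 10]) = 3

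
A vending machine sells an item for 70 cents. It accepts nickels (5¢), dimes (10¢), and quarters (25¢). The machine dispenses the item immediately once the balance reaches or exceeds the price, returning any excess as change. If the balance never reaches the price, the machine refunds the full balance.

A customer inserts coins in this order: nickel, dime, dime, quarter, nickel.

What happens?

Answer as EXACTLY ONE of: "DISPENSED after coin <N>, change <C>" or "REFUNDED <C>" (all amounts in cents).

Answer: REFUNDED 55

Derivation:
Price: 70¢
Coin 1 (nickel, 5¢): balance = 5¢
Coin 2 (dime, 10¢): balance = 15¢
Coin 3 (dime, 10¢): balance = 25¢
Coin 4 (quarter, 25¢): balance = 50¢
Coin 5 (nickel, 5¢): balance = 55¢
All coins inserted, balance 55¢ < price 70¢ → REFUND 55¢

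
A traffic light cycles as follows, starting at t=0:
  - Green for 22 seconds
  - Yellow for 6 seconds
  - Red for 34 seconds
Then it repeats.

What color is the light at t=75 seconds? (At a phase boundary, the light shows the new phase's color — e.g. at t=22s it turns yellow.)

Cycle length = 22 + 6 + 34 = 62s
t = 75, phase_t = 75 mod 62 = 13
13 < 22 (green end) → GREEN

Answer: green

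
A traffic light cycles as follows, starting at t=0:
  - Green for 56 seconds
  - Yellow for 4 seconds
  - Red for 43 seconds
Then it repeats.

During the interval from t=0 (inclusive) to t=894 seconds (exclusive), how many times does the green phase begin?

Cycle = 56+4+43 = 103s
green phase starts at t = k*103 + 0 for k=0,1,2,...
Need k*103+0 < 894 → k < 8.680
k ∈ {0, ..., 8} → 9 starts

Answer: 9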